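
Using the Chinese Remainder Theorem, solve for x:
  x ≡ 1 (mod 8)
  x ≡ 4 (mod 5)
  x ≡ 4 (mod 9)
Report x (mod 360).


Moduli 8, 5, 9 are pairwise coprime; by CRT there is a unique solution modulo M = 8 · 5 · 9 = 360.
Solve pairwise, accumulating the modulus:
  Start with x ≡ 1 (mod 8).
  Combine with x ≡ 4 (mod 5): since gcd(8, 5) = 1, we get a unique residue mod 40.
    Write x = 1 + 8·t and substitute into x ≡ 4 (mod 5): 8·t ≡ 4 − 1 = 3 (mod 5).
    Reduce coefficients mod 5: 3·t ≡ 3 (mod 5).
    The inverse of 3 mod 5 is 2 (since 3·2 = 6 = 1·5 + 1), so t ≡ 2·3 = 6 ≡ 1 (mod 5).
    Then x = 1 + 8·1 = 9, valid modulo lcm(8, 5) = 40: x ≡ 9 (mod 40).
  Combine with x ≡ 4 (mod 9): since gcd(40, 9) = 1, we get a unique residue mod 360.
    Write x = 9 + 40·t and substitute into x ≡ 4 (mod 9): 40·t ≡ 4 − 9 = -5 (mod 9).
    Reduce coefficients mod 9: 4·t ≡ 4 (mod 9).
    The inverse of 4 mod 9 is 7 (since 4·7 = 28 = 3·9 + 1), so t ≡ 7·4 = 28 ≡ 1 (mod 9).
    Then x = 9 + 40·1 = 49, valid modulo lcm(40, 9) = 360: x ≡ 49 (mod 360).
Verify: 49 mod 8 = 1 ✓, 49 mod 5 = 4 ✓, 49 mod 9 = 4 ✓.

x ≡ 49 (mod 360).


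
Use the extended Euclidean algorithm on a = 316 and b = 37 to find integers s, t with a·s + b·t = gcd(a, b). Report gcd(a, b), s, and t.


Euclidean algorithm on (316, 37) — divide until remainder is 0:
  316 = 8 · 37 + 20
  37 = 1 · 20 + 17
  20 = 1 · 17 + 3
  17 = 5 · 3 + 2
  3 = 1 · 2 + 1
  2 = 2 · 1 + 0
gcd(316, 37) = 1.
Track Bezout coefficients alongside the remainders: start with r₀ = 316 = a·1 + b·0 (s = 1, t = 0) and r₁ = 37 = a·0 + b·1 (s = 0, t = 1); each new remainder r_{k+1} = r_{k-1} − q_k·r_k inherits s_{k+1} = s_{k-1} − q_k·s_k, t_{k+1} = t_{k-1} − q_k·t_k, so r_k = a·s_k + b·t_k at every step:
  q = 8: r = 20, s = 1 − 8·0 = 1, t = 0 − 8·1 = -8  (check: 316·1 + 37·(-8) = 20)
  q = 1: r = 17, s = 0 − 1·1 = -1, t = 1 − 1·(-8) = 9  (check: 316·(-1) + 37·9 = 17)
  q = 1: r = 3, s = 1 − 1·(-1) = 2, t = -8 − 1·9 = -17  (check: 316·2 + 37·(-17) = 3)
  q = 5: r = 2, s = -1 − 5·2 = -11, t = 9 − 5·(-17) = 94  (check: 316·(-11) + 37·94 = 2)
  q = 1: r = 1, s = 2 − 1·(-11) = 13, t = -17 − 1·94 = -111  (check: 316·13 + 37·(-111) = 1)
The row with r = 1 (the gcd) gives the Bezout coefficients s = 13, t = -111.
Result: 316 · (13) + 37 · (-111) = 1.

gcd(316, 37) = 1; s = 13, t = -111 (check: 316·13 + 37·(-111) = 1).


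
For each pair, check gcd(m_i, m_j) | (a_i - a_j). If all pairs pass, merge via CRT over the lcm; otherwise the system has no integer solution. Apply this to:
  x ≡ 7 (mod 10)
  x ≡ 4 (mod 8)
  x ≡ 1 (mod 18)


Moduli 10, 8, 18 are not pairwise coprime, so CRT works modulo lcm(m_i) when all pairwise compatibility conditions hold.
Pairwise compatibility: gcd(m_i, m_j) must divide a_i - a_j for every pair.
Merge one congruence at a time:
  Start: x ≡ 7 (mod 10).
  Combine with x ≡ 4 (mod 8): gcd(10, 8) = 2, and 4 - 7 = -3 is NOT divisible by 2.
    ⇒ system is inconsistent (no integer solution).

No solution (the system is inconsistent).


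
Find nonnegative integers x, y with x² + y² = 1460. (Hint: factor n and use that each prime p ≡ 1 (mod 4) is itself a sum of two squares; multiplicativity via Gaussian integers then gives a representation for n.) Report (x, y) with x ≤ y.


Step 1: Factor n = 1460 = 2^2 · 5 · 73.
Step 2: Check the mod-4 condition on each prime factor: 2 = 2 (special); 5 ≡ 1 (mod 4), exponent 1; 73 ≡ 1 (mod 4), exponent 1.
All primes ≡ 3 (mod 4) appear to even exponent (or don't appear), so by the two-squares theorem n IS expressible as a sum of two squares.
Step 3: Build a representation. Group n = k² · m with k = 2 and m = 5 · 73 = 365 (a product of primes ≡ 1 (mod 4)); a representation of m scales to one of n via (k·x)² + (k·y)² = k²(x² + y²). Each prime p ≡ 1 (mod 4) is itself a sum of two squares; find a² by testing p − a² for a perfect square:
  5: 5 − 1² = 4 = 2² ⇒ 5 = 1² + 2².
  73: 73 − 1² = 72, 73 − 2² = 69, 73 − 3² = 64 = 8² ⇒ 73 = 3² + 8².
  Combine using the Brahmagupta–Fibonacci identity (a² + b²)(c² + d²) = (ac − bd)² + (ad + bc)² = (ac + bd)² + (ad − bc)²:
  5 · 73 = 365: from (1² + 2²)(3² + 8²), take (1·3 − 2·8, 1·8 + 2·3) = (3 − 16, 8 + 6) = (-13, 14); dropping signs (only squares matter) gives (13, 14); check 13² + 14² = 169 + 196 = 365 ✓.
  Scale by k = 2: (2·13, 2·14) = (26, 28).
Step 4: Order so x ≤ y and verify: 26² + 28² = 676 + 784 = 1460 = n. ✓

n = 1460 = 26² + 28² (one valid representation with x ≤ y).


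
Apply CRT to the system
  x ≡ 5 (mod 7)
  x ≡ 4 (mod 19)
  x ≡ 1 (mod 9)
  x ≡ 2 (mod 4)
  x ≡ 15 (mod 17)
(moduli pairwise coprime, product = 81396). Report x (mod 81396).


Product of moduli M = 7 · 19 · 9 · 4 · 17 = 81396.
Merge one congruence at a time:
  Start: x ≡ 5 (mod 7).
  Combine with x ≡ 4 (mod 19); new modulus lcm = 133.
    Write x = 5 + 7·t and substitute into x ≡ 4 (mod 19): 7·t ≡ 4 − 5 = -1 (mod 19).
    Reduce coefficients mod 19: 7·t ≡ 18 (mod 19).
    The inverse of 7 mod 19 is 11 (since 7·11 = 77 = 4·19 + 1), so t ≡ 11·18 = 198 ≡ 8 (mod 19).
    Then x = 5 + 7·8 = 61, valid modulo lcm(7, 19) = 133: x ≡ 61 (mod 133).
  Combine with x ≡ 1 (mod 9); new modulus lcm = 1197.
    Write x = 61 + 133·t and substitute into x ≡ 1 (mod 9): 133·t ≡ 1 − 61 = -60 (mod 9).
    Reduce coefficients mod 9: 7·t ≡ 3 (mod 9).
    The inverse of 7 mod 9 is 4 (since 7·4 = 28 = 3·9 + 1), so t ≡ 4·3 = 12 ≡ 3 (mod 9).
    Then x = 61 + 133·3 = 460, valid modulo lcm(133, 9) = 1197: x ≡ 460 (mod 1197).
  Combine with x ≡ 2 (mod 4); new modulus lcm = 4788.
    Write x = 460 + 1197·t and substitute into x ≡ 2 (mod 4): 1197·t ≡ 2 − 460 = -458 (mod 4).
    Reduce coefficients mod 4: 1·t ≡ 2 (mod 4).
    So t ≡ 2 (mod 4).
    Then x = 460 + 1197·2 = 2854, valid modulo lcm(1197, 4) = 4788: x ≡ 2854 (mod 4788).
  Combine with x ≡ 15 (mod 17); new modulus lcm = 81396.
    Write x = 2854 + 4788·t and substitute into x ≡ 15 (mod 17): 4788·t ≡ 15 − 2854 = -2839 (mod 17).
    Reduce coefficients mod 17: 11·t ≡ 0 (mod 17).
    The inverse of 11 mod 17 is 14 (since 11·14 = 154 = 9·17 + 1), so t ≡ 14·0 = 0 ≡ 0 (mod 17).
    Then x = 2854 + 4788·0 = 2854, valid modulo lcm(4788, 17) = 81396: x ≡ 2854 (mod 81396).
Verify against each original: 2854 mod 7 = 5, 2854 mod 19 = 4, 2854 mod 9 = 1, 2854 mod 4 = 2, 2854 mod 17 = 15.

x ≡ 2854 (mod 81396).


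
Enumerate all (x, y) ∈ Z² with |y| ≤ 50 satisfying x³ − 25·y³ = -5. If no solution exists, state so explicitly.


The equation is x³ - 25y³ = -5. For fixed y, x³ = 25·y³ − 5, so a solution requires the RHS to be a perfect cube.
Strategy: iterate y from -50 to 50, compute RHS = 25·y³ − 5, and check whether it is a (positive or negative) perfect cube.
Check small values of y:
  y = 0: RHS = -5 is not a perfect cube.
  y = 1: RHS = 20 is not a perfect cube.
  y = -1: RHS = -30 is not a perfect cube.
  y = 2: RHS = 195 is not a perfect cube.
  y = -2: RHS = -205 is not a perfect cube.
  y = 3: RHS = 670 is not a perfect cube.
  y = -3: RHS = -680 is not a perfect cube.
Continuing the search up to |y| = 50 finds no solutions either.
No (x, y) in the scanned range satisfies the equation.

No integer solutions with |y| ≤ 50.


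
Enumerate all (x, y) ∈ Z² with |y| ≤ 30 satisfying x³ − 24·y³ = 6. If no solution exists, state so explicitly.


The equation is x³ - 24y³ = 6. For fixed y, x³ = 24·y³ + 6, so a solution requires the RHS to be a perfect cube.
Strategy: iterate y from -30 to 30, compute RHS = 24·y³ + 6, and check whether it is a (positive or negative) perfect cube.
Check small values of y:
  y = 0: RHS = 6 is not a perfect cube.
  y = 1: RHS = 30 is not a perfect cube.
  y = -1: RHS = -18 is not a perfect cube.
  y = 2: RHS = 198 is not a perfect cube.
  y = -2: RHS = -186 is not a perfect cube.
  y = 3: RHS = 654 is not a perfect cube.
  y = -3: RHS = -642 is not a perfect cube.
Continuing the search up to |y| = 30 finds no solutions either.
No (x, y) in the scanned range satisfies the equation.

No integer solutions with |y| ≤ 30.


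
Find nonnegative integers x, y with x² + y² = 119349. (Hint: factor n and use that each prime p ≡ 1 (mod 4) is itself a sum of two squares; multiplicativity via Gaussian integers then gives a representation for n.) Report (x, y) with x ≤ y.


Step 1: Factor n = 119349 = 3^2 · 89 · 149.
Step 2: Check the mod-4 condition on each prime factor: 3 ≡ 3 (mod 4), exponent 2 (must be even); 89 ≡ 1 (mod 4), exponent 1; 149 ≡ 1 (mod 4), exponent 1.
All primes ≡ 3 (mod 4) appear to even exponent (or don't appear), so by the two-squares theorem n IS expressible as a sum of two squares.
Step 3: Build a representation. Group n = k² · m with k = 3 and m = 89 · 149 = 13261 (a product of primes ≡ 1 (mod 4)); a representation of m scales to one of n via (k·x)² + (k·y)² = k²(x² + y²). Each prime p ≡ 1 (mod 4) is itself a sum of two squares; find a² by testing p − a² for a perfect square:
  89: 89 − 1² = 88, 89 − 2² = 85, 89 − 3² = 80, 89 − 4² = 73, 89 − 5² = 64 = 8² ⇒ 89 = 5² + 8².
  149: 149 − 1² = 148, 149 − 2² = 145, 149 − 3² = 140, 149 − 4² = 133, 149 − 5² = 124, 149 − 6² = 113, 149 − 7² = 100 = 10² ⇒ 149 = 7² + 10².
  Combine using the Brahmagupta–Fibonacci identity (a² + b²)(c² + d²) = (ac − bd)² + (ad + bc)² = (ac + bd)² + (ad − bc)²:
  89 · 149 = 13261: from (5² + 8²)(7² + 10²), take (5·7 − 8·10, 5·10 + 8·7) = (35 − 80, 50 + 56) = (-45, 106); dropping signs (only squares matter) gives (45, 106); check 45² + 106² = 2025 + 11236 = 13261 ✓.
  Scale by k = 3: (3·45, 3·106) = (135, 318).
Step 4: Order so x ≤ y and verify: 135² + 318² = 18225 + 101124 = 119349 = n. ✓

n = 119349 = 135² + 318² (one valid representation with x ≤ y).


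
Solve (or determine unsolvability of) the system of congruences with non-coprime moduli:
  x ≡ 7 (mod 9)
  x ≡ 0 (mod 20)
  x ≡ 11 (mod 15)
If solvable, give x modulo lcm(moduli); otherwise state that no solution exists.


Moduli 9, 20, 15 are not pairwise coprime, so CRT works modulo lcm(m_i) when all pairwise compatibility conditions hold.
Pairwise compatibility: gcd(m_i, m_j) must divide a_i - a_j for every pair.
Merge one congruence at a time:
  Start: x ≡ 7 (mod 9).
  Combine with x ≡ 0 (mod 20): gcd(9, 20) = 1; 0 - 7 = -7, which IS divisible by 1, so compatible.
    Write x = 7 + 9·t and substitute into x ≡ 0 (mod 20): 9·t ≡ 0 − 7 = -7 (mod 20).
    Reduce coefficients mod 20: 9·t ≡ 13 (mod 20).
    The inverse of 9 mod 20 is 9 (since 9·9 = 81 = 4·20 + 1), so t ≡ 9·13 = 117 ≡ 17 (mod 20).
    Then x = 7 + 9·17 = 160, valid modulo lcm(9, 20) = 180: x ≡ 160 (mod 180).
  Combine with x ≡ 11 (mod 15): gcd(180, 15) = 15, and 11 - 160 = -149 is NOT divisible by 15.
    ⇒ system is inconsistent (no integer solution).

No solution (the system is inconsistent).


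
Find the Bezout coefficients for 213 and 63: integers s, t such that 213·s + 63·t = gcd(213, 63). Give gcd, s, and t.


Euclidean algorithm on (213, 63) — divide until remainder is 0:
  213 = 3 · 63 + 24
  63 = 2 · 24 + 15
  24 = 1 · 15 + 9
  15 = 1 · 9 + 6
  9 = 1 · 6 + 3
  6 = 2 · 3 + 0
gcd(213, 63) = 3.
Track Bezout coefficients alongside the remainders: start with r₀ = 213 = a·1 + b·0 (s = 1, t = 0) and r₁ = 63 = a·0 + b·1 (s = 0, t = 1); each new remainder r_{k+1} = r_{k-1} − q_k·r_k inherits s_{k+1} = s_{k-1} − q_k·s_k, t_{k+1} = t_{k-1} − q_k·t_k, so r_k = a·s_k + b·t_k at every step:
  q = 3: r = 24, s = 1 − 3·0 = 1, t = 0 − 3·1 = -3  (check: 213·1 + 63·(-3) = 24)
  q = 2: r = 15, s = 0 − 2·1 = -2, t = 1 − 2·(-3) = 7  (check: 213·(-2) + 63·7 = 15)
  q = 1: r = 9, s = 1 − 1·(-2) = 3, t = -3 − 1·7 = -10  (check: 213·3 + 63·(-10) = 9)
  q = 1: r = 6, s = -2 − 1·3 = -5, t = 7 − 1·(-10) = 17  (check: 213·(-5) + 63·17 = 6)
  q = 1: r = 3, s = 3 − 1·(-5) = 8, t = -10 − 1·17 = -27  (check: 213·8 + 63·(-27) = 3)
The row with r = 3 (the gcd) gives the Bezout coefficients s = 8, t = -27.
Result: 213 · (8) + 63 · (-27) = 3.

gcd(213, 63) = 3; s = 8, t = -27 (check: 213·8 + 63·(-27) = 3).


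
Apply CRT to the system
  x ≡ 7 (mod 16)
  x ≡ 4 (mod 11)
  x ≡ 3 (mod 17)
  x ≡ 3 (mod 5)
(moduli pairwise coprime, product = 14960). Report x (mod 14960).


Product of moduli M = 16 · 11 · 17 · 5 = 14960.
Merge one congruence at a time:
  Start: x ≡ 7 (mod 16).
  Combine with x ≡ 4 (mod 11); new modulus lcm = 176.
    Write x = 7 + 16·t and substitute into x ≡ 4 (mod 11): 16·t ≡ 4 − 7 = -3 (mod 11).
    Reduce coefficients mod 11: 5·t ≡ 8 (mod 11).
    The inverse of 5 mod 11 is 9 (since 5·9 = 45 = 4·11 + 1), so t ≡ 9·8 = 72 ≡ 6 (mod 11).
    Then x = 7 + 16·6 = 103, valid modulo lcm(16, 11) = 176: x ≡ 103 (mod 176).
  Combine with x ≡ 3 (mod 17); new modulus lcm = 2992.
    Write x = 103 + 176·t and substitute into x ≡ 3 (mod 17): 176·t ≡ 3 − 103 = -100 (mod 17).
    Reduce coefficients mod 17: 6·t ≡ 2 (mod 17).
    The inverse of 6 mod 17 is 3 (since 6·3 = 18 = 1·17 + 1), so t ≡ 3·2 = 6 ≡ 6 (mod 17).
    Then x = 103 + 176·6 = 1159, valid modulo lcm(176, 17) = 2992: x ≡ 1159 (mod 2992).
  Combine with x ≡ 3 (mod 5); new modulus lcm = 14960.
    Write x = 1159 + 2992·t and substitute into x ≡ 3 (mod 5): 2992·t ≡ 3 − 1159 = -1156 (mod 5).
    Reduce coefficients mod 5: 2·t ≡ 4 (mod 5).
    The inverse of 2 mod 5 is 3 (since 2·3 = 6 = 1·5 + 1), so t ≡ 3·4 = 12 ≡ 2 (mod 5).
    Then x = 1159 + 2992·2 = 7143, valid modulo lcm(2992, 5) = 14960: x ≡ 7143 (mod 14960).
Verify against each original: 7143 mod 16 = 7, 7143 mod 11 = 4, 7143 mod 17 = 3, 7143 mod 5 = 3.

x ≡ 7143 (mod 14960).


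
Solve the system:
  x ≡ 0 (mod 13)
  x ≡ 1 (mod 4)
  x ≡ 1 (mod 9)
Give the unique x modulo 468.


Moduli 13, 4, 9 are pairwise coprime; by CRT there is a unique solution modulo M = 13 · 4 · 9 = 468.
Solve pairwise, accumulating the modulus:
  Start with x ≡ 0 (mod 13).
  Combine with x ≡ 1 (mod 4): since gcd(13, 4) = 1, we get a unique residue mod 52.
    Write x = 0 + 13·t and substitute into x ≡ 1 (mod 4): 13·t ≡ 1 − 0 = 1 (mod 4).
    Reduce coefficients mod 4: 1·t ≡ 1 (mod 4).
    So t ≡ 1 (mod 4).
    Then x = 0 + 13·1 = 13, valid modulo lcm(13, 4) = 52: x ≡ 13 (mod 52).
  Combine with x ≡ 1 (mod 9): since gcd(52, 9) = 1, we get a unique residue mod 468.
    Write x = 13 + 52·t and substitute into x ≡ 1 (mod 9): 52·t ≡ 1 − 13 = -12 (mod 9).
    Reduce coefficients mod 9: 7·t ≡ 6 (mod 9).
    The inverse of 7 mod 9 is 4 (since 7·4 = 28 = 3·9 + 1), so t ≡ 4·6 = 24 ≡ 6 (mod 9).
    Then x = 13 + 52·6 = 325, valid modulo lcm(52, 9) = 468: x ≡ 325 (mod 468).
Verify: 325 mod 13 = 0 ✓, 325 mod 4 = 1 ✓, 325 mod 9 = 1 ✓.

x ≡ 325 (mod 468).


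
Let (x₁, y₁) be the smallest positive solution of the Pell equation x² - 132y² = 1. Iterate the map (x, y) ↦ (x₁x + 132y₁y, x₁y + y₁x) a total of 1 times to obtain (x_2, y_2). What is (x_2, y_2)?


Step 1: Find the fundamental solution (x₁, y₁) of x² - 132y² = 1.
  Expand √132 as a continued fraction. a₀ = ⌊√132⌋ = 11; iterate m_{k+1} = d_k·a_k − m_k, d_{k+1} = (132 − m_{k+1}²)/d_k, a_{k+1} = ⌊(a₀ + m_{k+1})/d_{k+1}⌋ (starting m₀ = 0, d₀ = 1), with convergents p_k = a_k·p_{k-1} + p_{k-2}, q_k = a_k·q_{k-1} + q_{k-2} (p₋₁ = 1, q₋₁ = 0):
  k = 0: a₀ = 11; p₀/q₀ = 11/1; p₀² − 132·q₀² = 121 − 132 = -11.
  k = 1: m = 11, d = 11, a = ⌊(11 + 11)/11⌋ = 2; p/q = (2·11 + 1)/(2·1 + 0) = 23/2; p² − 132·q² = 529 − 528 = 1.
  The first convergent with p² − 132·q² = 1 gives the fundamental solution (x₁, y₁) = (23, 2).
Step 2: Apply the recurrence (x_{n+1}, y_{n+1}) = (x₁x_n + 132y₁y_n, x₁y_n + y₁x_n) repeatedly.
  From (x_1, y_1) = (23, 2): x_2 = 23·23 + 132·2·2 = 1057; y_2 = 23·2 + 2·23 = 92.
Step 3: Verify x_2² - 132·y_2² = 1117249 - 1117248 = 1 (should be 1). ✓

(x_1, y_1) = (23, 2); (x_2, y_2) = (1057, 92).


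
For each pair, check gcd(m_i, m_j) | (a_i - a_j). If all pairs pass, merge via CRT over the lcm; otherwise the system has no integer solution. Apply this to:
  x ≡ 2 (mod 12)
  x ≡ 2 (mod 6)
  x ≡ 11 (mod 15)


Moduli 12, 6, 15 are not pairwise coprime, so CRT works modulo lcm(m_i) when all pairwise compatibility conditions hold.
Pairwise compatibility: gcd(m_i, m_j) must divide a_i - a_j for every pair.
Merge one congruence at a time:
  Start: x ≡ 2 (mod 12).
  Combine with x ≡ 2 (mod 6): gcd(12, 6) = 6; 2 - 2 = 0, which IS divisible by 6, so compatible.
    Write x = 2 + 12·t and substitute into x ≡ 2 (mod 6): 12·t ≡ 2 − 2 = 0 (mod 6).
    Divide the congruence (and modulus) by g = 6: 2·t ≡ 0 (mod 1).
    Modulo 1 every t works; take t = 0.
    Then x = 2 + 12·0 = 2, valid modulo lcm(12, 6) = 12: x ≡ 2 (mod 12).
  Combine with x ≡ 11 (mod 15): gcd(12, 15) = 3; 11 - 2 = 9, which IS divisible by 3, so compatible.
    Write x = 2 + 12·t and substitute into x ≡ 11 (mod 15): 12·t ≡ 11 − 2 = 9 (mod 15).
    Divide the congruence (and modulus) by g = 3: 4·t ≡ 3 (mod 5).
    The inverse of 4 mod 5 is 4 (since 4·4 = 16 = 3·5 + 1), so t ≡ 4·3 = 12 ≡ 2 (mod 5).
    Then x = 2 + 12·2 = 26, valid modulo lcm(12, 15) = 60: x ≡ 26 (mod 60).
Verify: 26 mod 12 = 2, 26 mod 6 = 2, 26 mod 15 = 11.

x ≡ 26 (mod 60).


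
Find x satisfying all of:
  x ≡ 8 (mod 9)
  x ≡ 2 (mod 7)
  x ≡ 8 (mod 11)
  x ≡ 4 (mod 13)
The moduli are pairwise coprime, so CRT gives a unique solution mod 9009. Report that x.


Product of moduli M = 9 · 7 · 11 · 13 = 9009.
Merge one congruence at a time:
  Start: x ≡ 8 (mod 9).
  Combine with x ≡ 2 (mod 7); new modulus lcm = 63.
    Write x = 8 + 9·t and substitute into x ≡ 2 (mod 7): 9·t ≡ 2 − 8 = -6 (mod 7).
    Reduce coefficients mod 7: 2·t ≡ 1 (mod 7).
    The inverse of 2 mod 7 is 4 (since 2·4 = 8 = 1·7 + 1), so t ≡ 4·1 = 4 ≡ 4 (mod 7).
    Then x = 8 + 9·4 = 44, valid modulo lcm(9, 7) = 63: x ≡ 44 (mod 63).
  Combine with x ≡ 8 (mod 11); new modulus lcm = 693.
    Write x = 44 + 63·t and substitute into x ≡ 8 (mod 11): 63·t ≡ 8 − 44 = -36 (mod 11).
    Reduce coefficients mod 11: 8·t ≡ 8 (mod 11).
    The inverse of 8 mod 11 is 7 (since 8·7 = 56 = 5·11 + 1), so t ≡ 7·8 = 56 ≡ 1 (mod 11).
    Then x = 44 + 63·1 = 107, valid modulo lcm(63, 11) = 693: x ≡ 107 (mod 693).
  Combine with x ≡ 4 (mod 13); new modulus lcm = 9009.
    Write x = 107 + 693·t and substitute into x ≡ 4 (mod 13): 693·t ≡ 4 − 107 = -103 (mod 13).
    Reduce coefficients mod 13: 4·t ≡ 1 (mod 13).
    The inverse of 4 mod 13 is 10 (since 4·10 = 40 = 3·13 + 1), so t ≡ 10·1 = 10 ≡ 10 (mod 13).
    Then x = 107 + 693·10 = 7037, valid modulo lcm(693, 13) = 9009: x ≡ 7037 (mod 9009).
Verify against each original: 7037 mod 9 = 8, 7037 mod 7 = 2, 7037 mod 11 = 8, 7037 mod 13 = 4.

x ≡ 7037 (mod 9009).


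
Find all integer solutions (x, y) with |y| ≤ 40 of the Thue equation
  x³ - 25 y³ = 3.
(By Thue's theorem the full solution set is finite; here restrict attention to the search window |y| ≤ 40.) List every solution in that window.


The equation is x³ - 25y³ = 3. For fixed y, x³ = 25·y³ + 3, so a solution requires the RHS to be a perfect cube.
Strategy: iterate y from -40 to 40, compute RHS = 25·y³ + 3, and check whether it is a (positive or negative) perfect cube.
Check small values of y:
  y = 0: RHS = 3 is not a perfect cube.
  y = 1: RHS = 28 is not a perfect cube.
  y = -1: RHS = -22 is not a perfect cube.
  y = 2: RHS = 203 is not a perfect cube.
  y = -2: RHS = -197 is not a perfect cube.
  y = 3: RHS = 678 is not a perfect cube.
  y = -3: RHS = -672 is not a perfect cube.
Continuing the search up to |y| = 40 finds no solutions either.
No (x, y) in the scanned range satisfies the equation.

No integer solutions with |y| ≤ 40.


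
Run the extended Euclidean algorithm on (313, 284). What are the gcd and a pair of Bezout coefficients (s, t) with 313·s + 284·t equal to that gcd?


Euclidean algorithm on (313, 284) — divide until remainder is 0:
  313 = 1 · 284 + 29
  284 = 9 · 29 + 23
  29 = 1 · 23 + 6
  23 = 3 · 6 + 5
  6 = 1 · 5 + 1
  5 = 5 · 1 + 0
gcd(313, 284) = 1.
Track Bezout coefficients alongside the remainders: start with r₀ = 313 = a·1 + b·0 (s = 1, t = 0) and r₁ = 284 = a·0 + b·1 (s = 0, t = 1); each new remainder r_{k+1} = r_{k-1} − q_k·r_k inherits s_{k+1} = s_{k-1} − q_k·s_k, t_{k+1} = t_{k-1} − q_k·t_k, so r_k = a·s_k + b·t_k at every step:
  q = 1: r = 29, s = 1 − 1·0 = 1, t = 0 − 1·1 = -1  (check: 313·1 + 284·(-1) = 29)
  q = 9: r = 23, s = 0 − 9·1 = -9, t = 1 − 9·(-1) = 10  (check: 313·(-9) + 284·10 = 23)
  q = 1: r = 6, s = 1 − 1·(-9) = 10, t = -1 − 1·10 = -11  (check: 313·10 + 284·(-11) = 6)
  q = 3: r = 5, s = -9 − 3·10 = -39, t = 10 − 3·(-11) = 43  (check: 313·(-39) + 284·43 = 5)
  q = 1: r = 1, s = 10 − 1·(-39) = 49, t = -11 − 1·43 = -54  (check: 313·49 + 284·(-54) = 1)
The row with r = 1 (the gcd) gives the Bezout coefficients s = 49, t = -54.
Result: 313 · (49) + 284 · (-54) = 1.

gcd(313, 284) = 1; s = 49, t = -54 (check: 313·49 + 284·(-54) = 1).


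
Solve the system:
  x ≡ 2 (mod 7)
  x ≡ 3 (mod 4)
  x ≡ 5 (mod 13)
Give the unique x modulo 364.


Moduli 7, 4, 13 are pairwise coprime; by CRT there is a unique solution modulo M = 7 · 4 · 13 = 364.
Solve pairwise, accumulating the modulus:
  Start with x ≡ 2 (mod 7).
  Combine with x ≡ 3 (mod 4): since gcd(7, 4) = 1, we get a unique residue mod 28.
    Write x = 2 + 7·t and substitute into x ≡ 3 (mod 4): 7·t ≡ 3 − 2 = 1 (mod 4).
    Reduce coefficients mod 4: 3·t ≡ 1 (mod 4).
    The inverse of 3 mod 4 is 3 (since 3·3 = 9 = 2·4 + 1), so t ≡ 3·1 = 3 ≡ 3 (mod 4).
    Then x = 2 + 7·3 = 23, valid modulo lcm(7, 4) = 28: x ≡ 23 (mod 28).
  Combine with x ≡ 5 (mod 13): since gcd(28, 13) = 1, we get a unique residue mod 364.
    Write x = 23 + 28·t and substitute into x ≡ 5 (mod 13): 28·t ≡ 5 − 23 = -18 (mod 13).
    Reduce coefficients mod 13: 2·t ≡ 8 (mod 13).
    The inverse of 2 mod 13 is 7 (since 2·7 = 14 = 1·13 + 1), so t ≡ 7·8 = 56 ≡ 4 (mod 13).
    Then x = 23 + 28·4 = 135, valid modulo lcm(28, 13) = 364: x ≡ 135 (mod 364).
Verify: 135 mod 7 = 2 ✓, 135 mod 4 = 3 ✓, 135 mod 13 = 5 ✓.

x ≡ 135 (mod 364).


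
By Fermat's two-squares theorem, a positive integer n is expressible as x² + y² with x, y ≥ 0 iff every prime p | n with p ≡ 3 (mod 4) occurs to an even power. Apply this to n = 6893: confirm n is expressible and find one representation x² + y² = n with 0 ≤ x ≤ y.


Step 1: Factor n = 6893 = 61 · 113.
Step 2: Check the mod-4 condition on each prime factor: 61 ≡ 1 (mod 4), exponent 1; 113 ≡ 1 (mod 4), exponent 1.
All primes ≡ 3 (mod 4) appear to even exponent (or don't appear), so by the two-squares theorem n IS expressible as a sum of two squares.
Step 3: Build a representation. Here n = 61 · 113 is a product of primes ≡ 1 (mod 4). Each prime p ≡ 1 (mod 4) is itself a sum of two squares; find a² by testing p − a² for a perfect square:
  61: 61 − 1² = 60, 61 − 2² = 57, 61 − 3² = 52, 61 − 4² = 45, 61 − 5² = 36 = 6² ⇒ 61 = 5² + 6².
  113: 113 − 1² = 112, 113 − 2² = 109, 113 − 3² = 104, 113 − 4² = 97, 113 − 5² = 88, 113 − 6² = 77, 113 − 7² = 64 = 8² ⇒ 113 = 7² + 8².
  Combine using the Brahmagupta–Fibonacci identity (a² + b²)(c² + d²) = (ac − bd)² + (ad + bc)² = (ac + bd)² + (ad − bc)²:
  61 · 113 = 6893: from (5² + 6²)(7² + 8²), take (5·7 − 6·8, 5·8 + 6·7) = (35 − 48, 40 + 42) = (-13, 82); dropping signs (only squares matter) gives (13, 82); check 13² + 82² = 169 + 6724 = 6893 ✓.
Step 4: Order so x ≤ y and verify: 13² + 82² = 169 + 6724 = 6893 = n. ✓

n = 6893 = 13² + 82² (one valid representation with x ≤ y).


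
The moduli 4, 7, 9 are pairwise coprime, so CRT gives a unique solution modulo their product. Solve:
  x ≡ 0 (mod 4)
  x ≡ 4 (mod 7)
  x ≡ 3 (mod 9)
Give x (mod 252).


Moduli 4, 7, 9 are pairwise coprime; by CRT there is a unique solution modulo M = 4 · 7 · 9 = 252.
Solve pairwise, accumulating the modulus:
  Start with x ≡ 0 (mod 4).
  Combine with x ≡ 4 (mod 7): since gcd(4, 7) = 1, we get a unique residue mod 28.
    Write x = 0 + 4·t and substitute into x ≡ 4 (mod 7): 4·t ≡ 4 − 0 = 4 (mod 7).
    The inverse of 4 mod 7 is 2 (since 4·2 = 8 = 1·7 + 1), so t ≡ 2·4 = 8 ≡ 1 (mod 7).
    Then x = 0 + 4·1 = 4, valid modulo lcm(4, 7) = 28: x ≡ 4 (mod 28).
  Combine with x ≡ 3 (mod 9): since gcd(28, 9) = 1, we get a unique residue mod 252.
    Write x = 4 + 28·t and substitute into x ≡ 3 (mod 9): 28·t ≡ 3 − 4 = -1 (mod 9).
    Reduce coefficients mod 9: 1·t ≡ 8 (mod 9).
    So t ≡ 8 (mod 9).
    Then x = 4 + 28·8 = 228, valid modulo lcm(28, 9) = 252: x ≡ 228 (mod 252).
Verify: 228 mod 4 = 0 ✓, 228 mod 7 = 4 ✓, 228 mod 9 = 3 ✓.

x ≡ 228 (mod 252).


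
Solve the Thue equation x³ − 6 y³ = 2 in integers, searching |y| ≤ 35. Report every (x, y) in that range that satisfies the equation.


The equation is x³ - 6y³ = 2. For fixed y, x³ = 6·y³ + 2, so a solution requires the RHS to be a perfect cube.
Strategy: iterate y from -35 to 35, compute RHS = 6·y³ + 2, and check whether it is a (positive or negative) perfect cube.
Check small values of y:
  y = 0: RHS = 2 is not a perfect cube.
  y = 1: RHS = 8 = (2)³ ⇒ x = 2 works.
  y = -1: RHS = -4 is not a perfect cube.
  y = 2: RHS = 50 is not a perfect cube.
  y = -2: RHS = -46 is not a perfect cube.
  y = 3: RHS = 164 is not a perfect cube.
  y = -3: RHS = -160 is not a perfect cube.
Continuing the search up to |y| = 35 finds no further solutions beyond those listed.
Collected solutions: (2, 1).

Solutions (with |y| ≤ 35): (2, 1).


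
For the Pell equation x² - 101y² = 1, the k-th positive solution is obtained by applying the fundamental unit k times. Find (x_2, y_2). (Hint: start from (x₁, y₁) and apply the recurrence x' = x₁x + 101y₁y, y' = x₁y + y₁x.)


Step 1: Find the fundamental solution (x₁, y₁) of x² - 101y² = 1.
  Expand √101 as a continued fraction. a₀ = ⌊√101⌋ = 10; iterate m_{k+1} = d_k·a_k − m_k, d_{k+1} = (101 − m_{k+1}²)/d_k, a_{k+1} = ⌊(a₀ + m_{k+1})/d_{k+1}⌋ (starting m₀ = 0, d₀ = 1), with convergents p_k = a_k·p_{k-1} + p_{k-2}, q_k = a_k·q_{k-1} + q_{k-2} (p₋₁ = 1, q₋₁ = 0):
  k = 0: a₀ = 10; p₀/q₀ = 10/1; p₀² − 101·q₀² = 100 − 101 = -1.
  k = 1: m = 10, d = 1, a = ⌊(10 + 10)/1⌋ = 20; p/q = (20·10 + 1)/(20·1 + 0) = 201/20; p² − 101·q² = 40401 − 40400 = 1.
  The first convergent with p² − 101·q² = 1 gives the fundamental solution (x₁, y₁) = (201, 20).
Step 2: Apply the recurrence (x_{n+1}, y_{n+1}) = (x₁x_n + 101y₁y_n, x₁y_n + y₁x_n) repeatedly.
  From (x_1, y_1) = (201, 20): x_2 = 201·201 + 101·20·20 = 80801; y_2 = 201·20 + 20·201 = 8040.
Step 3: Verify x_2² - 101·y_2² = 6528801601 - 6528801600 = 1 (should be 1). ✓

(x_1, y_1) = (201, 20); (x_2, y_2) = (80801, 8040).


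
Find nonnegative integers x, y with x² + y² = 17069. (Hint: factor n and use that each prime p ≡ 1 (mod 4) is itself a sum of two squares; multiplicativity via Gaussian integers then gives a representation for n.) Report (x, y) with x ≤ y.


Step 1: Factor n = 17069 = 13^2 · 101.
Step 2: Check the mod-4 condition on each prime factor: 13 ≡ 1 (mod 4), exponent 2; 101 ≡ 1 (mod 4), exponent 1.
All primes ≡ 3 (mod 4) appear to even exponent (or don't appear), so by the two-squares theorem n IS expressible as a sum of two squares.
Step 3: Build a representation. Here n = 13 · 13 · 101 is a product of primes ≡ 1 (mod 4). Each prime p ≡ 1 (mod 4) is itself a sum of two squares; find a² by testing p − a² for a perfect square:
  13: 13 − 1² = 12, 13 − 2² = 9 = 3² ⇒ 13 = 2² + 3².
  101: 101 − 1² = 100 = 10² ⇒ 101 = 1² + 10².
  Combine using the Brahmagupta–Fibonacci identity (a² + b²)(c² + d²) = (ac − bd)² + (ad + bc)² = (ac + bd)² + (ad − bc)²:
  13 · 13 = 169: from (2² + 3²)(2² + 3²), take (2·2 − 3·3, 2·3 + 3·2) = (4 − 9, 6 + 6) = (-5, 12); dropping signs (only squares matter) gives (5, 12); check 5² + 12² = 25 + 144 = 169 ✓.
  169 · 101 = 17069: from (5² + 12²)(1² + 10²), take (5·1 − 12·10, 5·10 + 12·1) = (5 − 120, 50 + 12) = (-115, 62); dropping signs (only squares matter) gives (115, 62); check 115² + 62² = 13225 + 3844 = 17069 ✓.
Step 4: Order so x ≤ y and verify: 62² + 115² = 3844 + 13225 = 17069 = n. ✓

n = 17069 = 62² + 115² (one valid representation with x ≤ y).


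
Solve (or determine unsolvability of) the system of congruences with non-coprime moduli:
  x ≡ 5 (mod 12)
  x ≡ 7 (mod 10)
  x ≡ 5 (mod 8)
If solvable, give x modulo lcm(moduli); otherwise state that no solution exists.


Moduli 12, 10, 8 are not pairwise coprime, so CRT works modulo lcm(m_i) when all pairwise compatibility conditions hold.
Pairwise compatibility: gcd(m_i, m_j) must divide a_i - a_j for every pair.
Merge one congruence at a time:
  Start: x ≡ 5 (mod 12).
  Combine with x ≡ 7 (mod 10): gcd(12, 10) = 2; 7 - 5 = 2, which IS divisible by 2, so compatible.
    Write x = 5 + 12·t and substitute into x ≡ 7 (mod 10): 12·t ≡ 7 − 5 = 2 (mod 10).
    Divide the congruence (and modulus) by g = 2: 6·t ≡ 1 (mod 5).
    Reduce coefficients mod 5: 1·t ≡ 1 (mod 5).
    So t ≡ 1 (mod 5).
    Then x = 5 + 12·1 = 17, valid modulo lcm(12, 10) = 60: x ≡ 17 (mod 60).
  Combine with x ≡ 5 (mod 8): gcd(60, 8) = 4; 5 - 17 = -12, which IS divisible by 4, so compatible.
    Write x = 17 + 60·t and substitute into x ≡ 5 (mod 8): 60·t ≡ 5 − 17 = -12 (mod 8).
    Divide the congruence (and modulus) by g = 4: 15·t ≡ -3 (mod 2).
    Reduce coefficients mod 2: 1·t ≡ 1 (mod 2).
    So t ≡ 1 (mod 2).
    Then x = 17 + 60·1 = 77, valid modulo lcm(60, 8) = 120: x ≡ 77 (mod 120).
Verify: 77 mod 12 = 5, 77 mod 10 = 7, 77 mod 8 = 5.

x ≡ 77 (mod 120).


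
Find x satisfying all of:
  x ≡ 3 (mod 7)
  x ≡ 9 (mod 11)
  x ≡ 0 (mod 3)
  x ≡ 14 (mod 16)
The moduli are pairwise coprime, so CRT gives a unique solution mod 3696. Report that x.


Product of moduli M = 7 · 11 · 3 · 16 = 3696.
Merge one congruence at a time:
  Start: x ≡ 3 (mod 7).
  Combine with x ≡ 9 (mod 11); new modulus lcm = 77.
    Write x = 3 + 7·t and substitute into x ≡ 9 (mod 11): 7·t ≡ 9 − 3 = 6 (mod 11).
    The inverse of 7 mod 11 is 8 (since 7·8 = 56 = 5·11 + 1), so t ≡ 8·6 = 48 ≡ 4 (mod 11).
    Then x = 3 + 7·4 = 31, valid modulo lcm(7, 11) = 77: x ≡ 31 (mod 77).
  Combine with x ≡ 0 (mod 3); new modulus lcm = 231.
    Write x = 31 + 77·t and substitute into x ≡ 0 (mod 3): 77·t ≡ 0 − 31 = -31 (mod 3).
    Reduce coefficients mod 3: 2·t ≡ 2 (mod 3).
    The inverse of 2 mod 3 is 2 (since 2·2 = 4 = 1·3 + 1), so t ≡ 2·2 = 4 ≡ 1 (mod 3).
    Then x = 31 + 77·1 = 108, valid modulo lcm(77, 3) = 231: x ≡ 108 (mod 231).
  Combine with x ≡ 14 (mod 16); new modulus lcm = 3696.
    Write x = 108 + 231·t and substitute into x ≡ 14 (mod 16): 231·t ≡ 14 − 108 = -94 (mod 16).
    Reduce coefficients mod 16: 7·t ≡ 2 (mod 16).
    The inverse of 7 mod 16 is 7 (since 7·7 = 49 = 3·16 + 1), so t ≡ 7·2 = 14 ≡ 14 (mod 16).
    Then x = 108 + 231·14 = 3342, valid modulo lcm(231, 16) = 3696: x ≡ 3342 (mod 3696).
Verify against each original: 3342 mod 7 = 3, 3342 mod 11 = 9, 3342 mod 3 = 0, 3342 mod 16 = 14.

x ≡ 3342 (mod 3696).


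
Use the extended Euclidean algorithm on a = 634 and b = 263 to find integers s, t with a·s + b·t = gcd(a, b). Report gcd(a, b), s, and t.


Euclidean algorithm on (634, 263) — divide until remainder is 0:
  634 = 2 · 263 + 108
  263 = 2 · 108 + 47
  108 = 2 · 47 + 14
  47 = 3 · 14 + 5
  14 = 2 · 5 + 4
  5 = 1 · 4 + 1
  4 = 4 · 1 + 0
gcd(634, 263) = 1.
Track Bezout coefficients alongside the remainders: start with r₀ = 634 = a·1 + b·0 (s = 1, t = 0) and r₁ = 263 = a·0 + b·1 (s = 0, t = 1); each new remainder r_{k+1} = r_{k-1} − q_k·r_k inherits s_{k+1} = s_{k-1} − q_k·s_k, t_{k+1} = t_{k-1} − q_k·t_k, so r_k = a·s_k + b·t_k at every step:
  q = 2: r = 108, s = 1 − 2·0 = 1, t = 0 − 2·1 = -2  (check: 634·1 + 263·(-2) = 108)
  q = 2: r = 47, s = 0 − 2·1 = -2, t = 1 − 2·(-2) = 5  (check: 634·(-2) + 263·5 = 47)
  q = 2: r = 14, s = 1 − 2·(-2) = 5, t = -2 − 2·5 = -12  (check: 634·5 + 263·(-12) = 14)
  q = 3: r = 5, s = -2 − 3·5 = -17, t = 5 − 3·(-12) = 41  (check: 634·(-17) + 263·41 = 5)
  q = 2: r = 4, s = 5 − 2·(-17) = 39, t = -12 − 2·41 = -94  (check: 634·39 + 263·(-94) = 4)
  q = 1: r = 1, s = -17 − 1·39 = -56, t = 41 − 1·(-94) = 135  (check: 634·(-56) + 263·135 = 1)
The row with r = 1 (the gcd) gives the Bezout coefficients s = -56, t = 135.
Result: 634 · (-56) + 263 · (135) = 1.

gcd(634, 263) = 1; s = -56, t = 135 (check: 634·(-56) + 263·135 = 1).


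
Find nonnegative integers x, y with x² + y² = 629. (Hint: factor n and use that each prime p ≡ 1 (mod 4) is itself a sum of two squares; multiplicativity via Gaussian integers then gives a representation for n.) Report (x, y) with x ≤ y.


Step 1: Factor n = 629 = 17 · 37.
Step 2: Check the mod-4 condition on each prime factor: 17 ≡ 1 (mod 4), exponent 1; 37 ≡ 1 (mod 4), exponent 1.
All primes ≡ 3 (mod 4) appear to even exponent (or don't appear), so by the two-squares theorem n IS expressible as a sum of two squares.
Step 3: Build a representation. Here n = 17 · 37 is a product of primes ≡ 1 (mod 4). Each prime p ≡ 1 (mod 4) is itself a sum of two squares; find a² by testing p − a² for a perfect square:
  17: 17 − 1² = 16 = 4² ⇒ 17 = 1² + 4².
  37: 37 − 1² = 36 = 6² ⇒ 37 = 1² + 6².
  Combine using the Brahmagupta–Fibonacci identity (a² + b²)(c² + d²) = (ac − bd)² + (ad + bc)² = (ac + bd)² + (ad − bc)²:
  17 · 37 = 629: from (1² + 4²)(1² + 6²), take (1·1 − 4·6, 1·6 + 4·1) = (1 − 24, 6 + 4) = (-23, 10); dropping signs (only squares matter) gives (23, 10); check 23² + 10² = 529 + 100 = 629 ✓.
Step 4: Order so x ≤ y and verify: 10² + 23² = 100 + 529 = 629 = n. ✓

n = 629 = 10² + 23² (one valid representation with x ≤ y).


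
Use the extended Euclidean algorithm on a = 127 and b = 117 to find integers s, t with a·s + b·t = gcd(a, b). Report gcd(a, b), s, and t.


Euclidean algorithm on (127, 117) — divide until remainder is 0:
  127 = 1 · 117 + 10
  117 = 11 · 10 + 7
  10 = 1 · 7 + 3
  7 = 2 · 3 + 1
  3 = 3 · 1 + 0
gcd(127, 117) = 1.
Track Bezout coefficients alongside the remainders: start with r₀ = 127 = a·1 + b·0 (s = 1, t = 0) and r₁ = 117 = a·0 + b·1 (s = 0, t = 1); each new remainder r_{k+1} = r_{k-1} − q_k·r_k inherits s_{k+1} = s_{k-1} − q_k·s_k, t_{k+1} = t_{k-1} − q_k·t_k, so r_k = a·s_k + b·t_k at every step:
  q = 1: r = 10, s = 1 − 1·0 = 1, t = 0 − 1·1 = -1  (check: 127·1 + 117·(-1) = 10)
  q = 11: r = 7, s = 0 − 11·1 = -11, t = 1 − 11·(-1) = 12  (check: 127·(-11) + 117·12 = 7)
  q = 1: r = 3, s = 1 − 1·(-11) = 12, t = -1 − 1·12 = -13  (check: 127·12 + 117·(-13) = 3)
  q = 2: r = 1, s = -11 − 2·12 = -35, t = 12 − 2·(-13) = 38  (check: 127·(-35) + 117·38 = 1)
The row with r = 1 (the gcd) gives the Bezout coefficients s = -35, t = 38.
Result: 127 · (-35) + 117 · (38) = 1.

gcd(127, 117) = 1; s = -35, t = 38 (check: 127·(-35) + 117·38 = 1).


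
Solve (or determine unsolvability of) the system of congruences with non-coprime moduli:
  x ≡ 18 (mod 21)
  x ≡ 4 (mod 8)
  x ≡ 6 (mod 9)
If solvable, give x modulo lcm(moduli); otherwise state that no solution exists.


Moduli 21, 8, 9 are not pairwise coprime, so CRT works modulo lcm(m_i) when all pairwise compatibility conditions hold.
Pairwise compatibility: gcd(m_i, m_j) must divide a_i - a_j for every pair.
Merge one congruence at a time:
  Start: x ≡ 18 (mod 21).
  Combine with x ≡ 4 (mod 8): gcd(21, 8) = 1; 4 - 18 = -14, which IS divisible by 1, so compatible.
    Write x = 18 + 21·t and substitute into x ≡ 4 (mod 8): 21·t ≡ 4 − 18 = -14 (mod 8).
    Reduce coefficients mod 8: 5·t ≡ 2 (mod 8).
    The inverse of 5 mod 8 is 5 (since 5·5 = 25 = 3·8 + 1), so t ≡ 5·2 = 10 ≡ 2 (mod 8).
    Then x = 18 + 21·2 = 60, valid modulo lcm(21, 8) = 168: x ≡ 60 (mod 168).
  Combine with x ≡ 6 (mod 9): gcd(168, 9) = 3; 6 - 60 = -54, which IS divisible by 3, so compatible.
    Write x = 60 + 168·t and substitute into x ≡ 6 (mod 9): 168·t ≡ 6 − 60 = -54 (mod 9).
    Divide the congruence (and modulus) by g = 3: 56·t ≡ -18 (mod 3).
    Reduce coefficients mod 3: 2·t ≡ 0 (mod 3).
    The inverse of 2 mod 3 is 2 (since 2·2 = 4 = 1·3 + 1), so t ≡ 2·0 = 0 ≡ 0 (mod 3).
    Then x = 60 + 168·0 = 60, valid modulo lcm(168, 9) = 504: x ≡ 60 (mod 504).
Verify: 60 mod 21 = 18, 60 mod 8 = 4, 60 mod 9 = 6.

x ≡ 60 (mod 504).


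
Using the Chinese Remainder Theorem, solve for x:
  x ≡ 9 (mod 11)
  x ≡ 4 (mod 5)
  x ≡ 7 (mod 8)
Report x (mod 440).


Moduli 11, 5, 8 are pairwise coprime; by CRT there is a unique solution modulo M = 11 · 5 · 8 = 440.
Solve pairwise, accumulating the modulus:
  Start with x ≡ 9 (mod 11).
  Combine with x ≡ 4 (mod 5): since gcd(11, 5) = 1, we get a unique residue mod 55.
    Write x = 9 + 11·t and substitute into x ≡ 4 (mod 5): 11·t ≡ 4 − 9 = -5 (mod 5).
    Reduce coefficients mod 5: 1·t ≡ 0 (mod 5).
    So t ≡ 0 (mod 5).
    Then x = 9 + 11·0 = 9, valid modulo lcm(11, 5) = 55: x ≡ 9 (mod 55).
  Combine with x ≡ 7 (mod 8): since gcd(55, 8) = 1, we get a unique residue mod 440.
    Write x = 9 + 55·t and substitute into x ≡ 7 (mod 8): 55·t ≡ 7 − 9 = -2 (mod 8).
    Reduce coefficients mod 8: 7·t ≡ 6 (mod 8).
    The inverse of 7 mod 8 is 7 (since 7·7 = 49 = 6·8 + 1), so t ≡ 7·6 = 42 ≡ 2 (mod 8).
    Then x = 9 + 55·2 = 119, valid modulo lcm(55, 8) = 440: x ≡ 119 (mod 440).
Verify: 119 mod 11 = 9 ✓, 119 mod 5 = 4 ✓, 119 mod 8 = 7 ✓.

x ≡ 119 (mod 440).


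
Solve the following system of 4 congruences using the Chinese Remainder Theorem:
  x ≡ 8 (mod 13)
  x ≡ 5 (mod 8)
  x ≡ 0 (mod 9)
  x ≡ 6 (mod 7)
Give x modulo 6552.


Product of moduli M = 13 · 8 · 9 · 7 = 6552.
Merge one congruence at a time:
  Start: x ≡ 8 (mod 13).
  Combine with x ≡ 5 (mod 8); new modulus lcm = 104.
    Write x = 8 + 13·t and substitute into x ≡ 5 (mod 8): 13·t ≡ 5 − 8 = -3 (mod 8).
    Reduce coefficients mod 8: 5·t ≡ 5 (mod 8).
    The inverse of 5 mod 8 is 5 (since 5·5 = 25 = 3·8 + 1), so t ≡ 5·5 = 25 ≡ 1 (mod 8).
    Then x = 8 + 13·1 = 21, valid modulo lcm(13, 8) = 104: x ≡ 21 (mod 104).
  Combine with x ≡ 0 (mod 9); new modulus lcm = 936.
    Write x = 21 + 104·t and substitute into x ≡ 0 (mod 9): 104·t ≡ 0 − 21 = -21 (mod 9).
    Reduce coefficients mod 9: 5·t ≡ 6 (mod 9).
    The inverse of 5 mod 9 is 2 (since 5·2 = 10 = 1·9 + 1), so t ≡ 2·6 = 12 ≡ 3 (mod 9).
    Then x = 21 + 104·3 = 333, valid modulo lcm(104, 9) = 936: x ≡ 333 (mod 936).
  Combine with x ≡ 6 (mod 7); new modulus lcm = 6552.
    Write x = 333 + 936·t and substitute into x ≡ 6 (mod 7): 936·t ≡ 6 − 333 = -327 (mod 7).
    Reduce coefficients mod 7: 5·t ≡ 2 (mod 7).
    The inverse of 5 mod 7 is 3 (since 5·3 = 15 = 2·7 + 1), so t ≡ 3·2 = 6 ≡ 6 (mod 7).
    Then x = 333 + 936·6 = 5949, valid modulo lcm(936, 7) = 6552: x ≡ 5949 (mod 6552).
Verify against each original: 5949 mod 13 = 8, 5949 mod 8 = 5, 5949 mod 9 = 0, 5949 mod 7 = 6.

x ≡ 5949 (mod 6552).


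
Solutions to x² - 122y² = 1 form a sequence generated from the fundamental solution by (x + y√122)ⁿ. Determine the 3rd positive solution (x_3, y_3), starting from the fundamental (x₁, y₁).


Step 1: Find the fundamental solution (x₁, y₁) of x² - 122y² = 1.
  Expand √122 as a continued fraction. a₀ = ⌊√122⌋ = 11; iterate m_{k+1} = d_k·a_k − m_k, d_{k+1} = (122 − m_{k+1}²)/d_k, a_{k+1} = ⌊(a₀ + m_{k+1})/d_{k+1}⌋ (starting m₀ = 0, d₀ = 1), with convergents p_k = a_k·p_{k-1} + p_{k-2}, q_k = a_k·q_{k-1} + q_{k-2} (p₋₁ = 1, q₋₁ = 0):
  k = 0: a₀ = 11; p₀/q₀ = 11/1; p₀² − 122·q₀² = 121 − 122 = -1.
  k = 1: m = 11, d = 1, a = ⌊(11 + 11)/1⌋ = 22; p/q = (22·11 + 1)/(22·1 + 0) = 243/22; p² − 122·q² = 59049 − 59048 = 1.
  The first convergent with p² − 122·q² = 1 gives the fundamental solution (x₁, y₁) = (243, 22).
Step 2: Apply the recurrence (x_{n+1}, y_{n+1}) = (x₁x_n + 122y₁y_n, x₁y_n + y₁x_n) repeatedly.
  From (x_1, y_1) = (243, 22): x_2 = 243·243 + 122·22·22 = 118097; y_2 = 243·22 + 22·243 = 10692.
  From (x_2, y_2) = (118097, 10692): x_3 = 243·118097 + 122·22·10692 = 57394899; y_3 = 243·10692 + 22·118097 = 5196290.
Step 3: Verify x_3² - 122·y_3² = 3294174431220201 - 3294174431220200 = 1 (should be 1). ✓

(x_1, y_1) = (243, 22); (x_3, y_3) = (57394899, 5196290).
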